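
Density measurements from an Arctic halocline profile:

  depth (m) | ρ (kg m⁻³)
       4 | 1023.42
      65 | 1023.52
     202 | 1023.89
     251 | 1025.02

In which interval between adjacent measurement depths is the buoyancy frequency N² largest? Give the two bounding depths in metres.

202–251 m

Compute the density gradient over each adjacent pair:
  4–65 m: Δρ/Δz = 0.10/61 = 1.6 × 10⁻³ kg m⁻⁴
  65–202 m: Δρ/Δz = 0.37/137 = 2.7 × 10⁻³ kg m⁻⁴
  202–251 m: Δρ/Δz = 1.13/49 = 0.023 kg m⁻⁴
The largest gradient is in the 202–251 m interval — the pycnocline.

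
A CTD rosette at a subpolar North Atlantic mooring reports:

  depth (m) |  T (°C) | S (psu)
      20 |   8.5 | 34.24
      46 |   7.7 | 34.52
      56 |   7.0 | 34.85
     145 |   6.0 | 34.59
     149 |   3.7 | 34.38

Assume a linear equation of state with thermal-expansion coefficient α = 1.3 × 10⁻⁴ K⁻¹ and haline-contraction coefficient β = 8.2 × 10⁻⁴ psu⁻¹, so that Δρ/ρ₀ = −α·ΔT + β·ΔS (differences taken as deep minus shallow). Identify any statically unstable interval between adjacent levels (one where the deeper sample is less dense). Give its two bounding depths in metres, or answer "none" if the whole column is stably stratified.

Evaluate Δρ/ρ₀ = −αΔT + βΔS across each adjacent pair:
  20–46 m: −αΔT+βΔS = −(1.3 × 10⁻⁴)(-0.8)+(8.2 × 10⁻⁴)(+0.28) = 3.3 × 10⁻⁴ → stable
  46–56 m: −αΔT+βΔS = −(1.3 × 10⁻⁴)(-0.7)+(8.2 × 10⁻⁴)(+0.33) = 3.6 × 10⁻⁴ → stable
  56–145 m: −αΔT+βΔS = −(1.3 × 10⁻⁴)(-1.0)+(8.2 × 10⁻⁴)(-0.26) = -8.3 × 10⁻⁵ → UNSTABLE
  145–149 m: −αΔT+βΔS = −(1.3 × 10⁻⁴)(-2.3)+(8.2 × 10⁻⁴)(-0.21) = 1.3 × 10⁻⁴ → stable
The 56–145 m interval has Δρ < 0: lighter water underlies denser water.

56–145 m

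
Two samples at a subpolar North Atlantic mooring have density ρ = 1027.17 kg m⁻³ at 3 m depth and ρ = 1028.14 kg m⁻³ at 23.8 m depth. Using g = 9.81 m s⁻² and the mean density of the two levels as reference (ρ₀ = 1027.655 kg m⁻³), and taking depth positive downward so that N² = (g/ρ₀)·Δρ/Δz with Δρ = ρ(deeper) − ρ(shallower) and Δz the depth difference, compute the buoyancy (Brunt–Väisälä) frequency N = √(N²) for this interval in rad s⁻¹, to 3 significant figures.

Δρ = 1028.14 − 1027.17 = 0.97 kg m⁻³ over Δz = 23.8 − 3 = 20.8 m.
N² = (9.81/1027.655) × (0.97/20.8) = 4.4517 × 10⁻⁴ s⁻².
N = √(4.4517 × 10⁻⁴) = 0.021099 rad s⁻¹ ≈ 0.0211 rad s⁻¹.
A positive N² confirms static stability across the interval.

0.0211 rad s⁻¹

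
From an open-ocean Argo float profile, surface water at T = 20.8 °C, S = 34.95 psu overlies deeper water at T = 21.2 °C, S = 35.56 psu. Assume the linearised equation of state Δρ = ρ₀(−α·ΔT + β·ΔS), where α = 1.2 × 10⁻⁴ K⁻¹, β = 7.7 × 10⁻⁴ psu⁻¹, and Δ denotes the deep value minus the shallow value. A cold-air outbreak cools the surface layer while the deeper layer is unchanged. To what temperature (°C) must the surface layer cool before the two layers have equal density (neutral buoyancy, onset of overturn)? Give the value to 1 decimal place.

17.3 °C

Neutral buoyancy requires Δρ = 0, i.e. −α(T_deep − T_surf′) + β(S_deep − S_surf) = 0.
T_surf′ = T_deep − (β/α)·ΔS = 21.2 − (7.7 × 10⁻⁴/1.2 × 10⁻⁴)·(+0.61) = 17.286 °C.
Cooling required: 20.8 − (17.286) = 3.514 °C.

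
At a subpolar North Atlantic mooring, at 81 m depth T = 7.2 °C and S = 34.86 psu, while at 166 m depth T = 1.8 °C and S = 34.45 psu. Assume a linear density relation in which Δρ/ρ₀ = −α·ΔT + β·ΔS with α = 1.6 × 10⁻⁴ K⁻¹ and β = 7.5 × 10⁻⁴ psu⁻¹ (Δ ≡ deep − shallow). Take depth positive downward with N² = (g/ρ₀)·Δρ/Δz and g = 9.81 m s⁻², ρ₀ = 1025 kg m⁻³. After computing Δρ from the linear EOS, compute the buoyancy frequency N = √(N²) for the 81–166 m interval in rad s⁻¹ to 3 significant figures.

ΔT = -5.4 K, ΔS = -0.41 psu (deep − shallow).
Δρ/ρ₀ = −αΔT + βΔS = 8.64 × 10⁻⁴ − 3.075 × 10⁻⁴ = 5.565 × 10⁻⁴, so Δρ ≈ 0.5704 kg m⁻³.
N² = (g/ρ₀)·Δρ/Δz = g·(Δρ/ρ₀)/Δz = 9.81 × 5.565 × 10⁻⁴ / 85 = 6.4227 × 10⁻⁵ s⁻².
N = √(6.4227 × 10⁻⁵) = 8.0142 × 10⁻³ rad s⁻¹ ≈ 8.01 × 10⁻³ rad s⁻¹.

8.01 × 10⁻³ rad s⁻¹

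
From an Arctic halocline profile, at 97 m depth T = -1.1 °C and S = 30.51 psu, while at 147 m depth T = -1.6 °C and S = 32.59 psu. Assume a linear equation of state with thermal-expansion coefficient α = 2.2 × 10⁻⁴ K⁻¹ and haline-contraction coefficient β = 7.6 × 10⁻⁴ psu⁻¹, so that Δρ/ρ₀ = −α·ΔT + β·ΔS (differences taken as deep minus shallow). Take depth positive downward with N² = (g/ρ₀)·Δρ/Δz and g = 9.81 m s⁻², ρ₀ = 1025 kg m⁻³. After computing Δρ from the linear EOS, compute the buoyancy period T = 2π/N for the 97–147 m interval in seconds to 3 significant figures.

ΔT = -0.5 K, ΔS = +2.08 psu (deep − shallow).
Δρ/ρ₀ = −αΔT + βΔS = 1.10 × 10⁻⁴ + 1.5808 × 10⁻³ = 1.6908 × 10⁻³, so Δρ ≈ 1.733 kg m⁻³.
N² = (g/ρ₀)·Δρ/Δz = g·(Δρ/ρ₀)/Δz = 9.81 × 1.6908 × 10⁻³ / 50 = 3.3173 × 10⁻⁴ s⁻².
N = √(3.3173 × 10⁻⁴) = 0.018213 rad s⁻¹ → T = 2π/N = 344.98 s ≈ 345 s.

345 s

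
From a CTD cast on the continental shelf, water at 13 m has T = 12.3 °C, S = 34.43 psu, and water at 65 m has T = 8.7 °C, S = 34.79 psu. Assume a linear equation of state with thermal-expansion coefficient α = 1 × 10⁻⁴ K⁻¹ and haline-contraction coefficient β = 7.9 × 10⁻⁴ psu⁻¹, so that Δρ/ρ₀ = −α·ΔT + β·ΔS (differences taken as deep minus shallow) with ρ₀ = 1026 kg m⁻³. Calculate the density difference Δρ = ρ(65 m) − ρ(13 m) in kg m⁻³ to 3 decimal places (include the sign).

+0.661 kg m⁻³

ΔT = -3.6 K, ΔS = +0.36 psu (deep − shallow).
Δρ/ρ₀ = −(1 × 10⁻⁴)(-3.6) + (7.9 × 10⁻⁴)(+0.36) = 6.444 × 10⁻⁴.
Δρ = 1026 × (6.444 × 10⁻⁴) = +0.661 kg m⁻³.
Positive Δρ: denser below, stable.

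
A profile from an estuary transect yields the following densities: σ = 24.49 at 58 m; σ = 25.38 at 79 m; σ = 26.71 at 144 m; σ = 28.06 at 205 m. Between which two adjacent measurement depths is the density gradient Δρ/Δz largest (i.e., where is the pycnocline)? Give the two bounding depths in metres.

Compute the density gradient over each adjacent pair:
  58–79 m: Δρ/Δz = 0.89/21 = 0.042 kg m⁻⁴
  79–144 m: Δρ/Δz = 1.33/65 = 0.020 kg m⁻⁴
  144–205 m: Δρ/Δz = 1.35/61 = 0.022 kg m⁻⁴
The largest gradient is in the 58–79 m interval — the pycnocline.

58–79 m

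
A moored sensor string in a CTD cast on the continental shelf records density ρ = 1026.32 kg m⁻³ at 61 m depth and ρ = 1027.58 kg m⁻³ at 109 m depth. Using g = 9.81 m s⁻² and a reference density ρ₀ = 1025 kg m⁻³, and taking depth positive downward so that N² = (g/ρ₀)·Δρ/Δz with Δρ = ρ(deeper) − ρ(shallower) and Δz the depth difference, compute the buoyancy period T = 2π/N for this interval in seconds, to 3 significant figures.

396 s

Δρ = 1027.58 − 1026.32 = 1.26 kg m⁻³ over Δz = 109 − 61 = 48 m.
N² = (9.81/1025) × (1.26/48) = 2.5123 × 10⁻⁴ s⁻².
N = √(2.5123 × 10⁻⁴) = 0.015850 rad s⁻¹, so T = 2π/N = 396.42 s ≈ 396 s.
N² > 0, so the interval is statically stable.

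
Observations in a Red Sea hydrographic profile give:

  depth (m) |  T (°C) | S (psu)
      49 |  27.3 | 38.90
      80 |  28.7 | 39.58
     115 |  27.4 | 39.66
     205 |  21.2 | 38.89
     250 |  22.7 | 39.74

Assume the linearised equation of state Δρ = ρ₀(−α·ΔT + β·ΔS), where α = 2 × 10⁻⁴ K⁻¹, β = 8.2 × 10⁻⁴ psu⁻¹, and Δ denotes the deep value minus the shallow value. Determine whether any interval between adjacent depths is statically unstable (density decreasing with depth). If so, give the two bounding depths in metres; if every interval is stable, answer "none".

none

Evaluate Δρ/ρ₀ = −αΔT + βΔS across each adjacent pair:
  49–80 m: −αΔT+βΔS = −(2 × 10⁻⁴)(+1.4)+(8.2 × 10⁻⁴)(+0.68) = 2.8 × 10⁻⁴ → stable
  80–115 m: −αΔT+βΔS = −(2 × 10⁻⁴)(-1.3)+(8.2 × 10⁻⁴)(+0.08) = 3.3 × 10⁻⁴ → stable
  115–205 m: −αΔT+βΔS = −(2 × 10⁻⁴)(-6.2)+(8.2 × 10⁻⁴)(-0.77) = 6.1 × 10⁻⁴ → stable
  205–250 m: −αΔT+βΔS = −(2 × 10⁻⁴)(+1.5)+(8.2 × 10⁻⁴)(+0.85) = 4.0 × 10⁻⁴ → stable
Every interval has Δρ > 0: the column is stably stratified throughout.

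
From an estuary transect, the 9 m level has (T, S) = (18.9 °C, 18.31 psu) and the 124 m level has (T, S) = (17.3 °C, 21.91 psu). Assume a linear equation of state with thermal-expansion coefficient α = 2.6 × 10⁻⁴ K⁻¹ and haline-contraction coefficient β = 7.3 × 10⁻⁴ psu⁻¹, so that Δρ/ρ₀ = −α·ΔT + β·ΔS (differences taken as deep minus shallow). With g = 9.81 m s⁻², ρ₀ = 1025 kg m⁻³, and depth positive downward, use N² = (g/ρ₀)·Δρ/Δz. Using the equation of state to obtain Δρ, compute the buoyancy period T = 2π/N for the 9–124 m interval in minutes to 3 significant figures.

ΔT = -1.6 K, ΔS = +3.60 psu (deep − shallow).
Δρ/ρ₀ = −αΔT + βΔS = 4.16 × 10⁻⁴ + 2.628 × 10⁻³ = 3.044 × 10⁻³, so Δρ ≈ 3.120 kg m⁻³.
N² = (g/ρ₀)·Δρ/Δz = g·(Δρ/ρ₀)/Δz = 9.81 × 3.044 × 10⁻³ / 115 = 2.5967 × 10⁻⁴ s⁻².
N = √(2.5967 × 10⁻⁴) = 0.016114 rad s⁻¹ → T = 2π/N = 389.92 s = 6.4987 min ≈ 6.50 min.

6.50 min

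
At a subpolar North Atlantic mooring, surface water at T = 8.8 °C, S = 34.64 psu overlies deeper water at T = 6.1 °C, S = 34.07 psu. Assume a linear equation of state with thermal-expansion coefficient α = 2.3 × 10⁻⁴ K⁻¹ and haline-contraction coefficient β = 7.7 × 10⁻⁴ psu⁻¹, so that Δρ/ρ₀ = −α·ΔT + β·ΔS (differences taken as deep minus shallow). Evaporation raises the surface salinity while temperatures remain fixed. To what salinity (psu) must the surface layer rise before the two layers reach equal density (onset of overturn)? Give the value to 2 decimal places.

34.88 psu

Neutral buoyancy requires −α(T_deep − T_surf) + β(S_deep − S_surf′) = 0.
S_surf′ = S_deep − (α/β)·ΔT = 34.07 − (2.3 × 10⁻⁴/7.7 × 10⁻⁴)·(-2.7) = 34.8765 psu.
Increase required: 34.8765 − 34.64 = 0.2365 psu.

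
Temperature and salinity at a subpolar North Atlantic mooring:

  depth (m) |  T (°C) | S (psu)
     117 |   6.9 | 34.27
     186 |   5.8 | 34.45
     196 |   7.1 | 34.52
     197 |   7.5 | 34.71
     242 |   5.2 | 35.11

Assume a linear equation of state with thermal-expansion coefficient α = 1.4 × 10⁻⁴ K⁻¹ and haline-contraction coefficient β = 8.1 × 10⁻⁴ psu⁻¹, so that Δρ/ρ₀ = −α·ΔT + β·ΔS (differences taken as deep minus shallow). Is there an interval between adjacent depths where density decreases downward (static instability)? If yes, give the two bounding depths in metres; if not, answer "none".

Evaluate Δρ/ρ₀ = −αΔT + βΔS across each adjacent pair:
  117–186 m: −αΔT+βΔS = −(1.4 × 10⁻⁴)(-1.1)+(8.1 × 10⁻⁴)(+0.18) = 3.0 × 10⁻⁴ → stable
  186–196 m: −αΔT+βΔS = −(1.4 × 10⁻⁴)(+1.3)+(8.1 × 10⁻⁴)(+0.07) = -1.3 × 10⁻⁴ → UNSTABLE
  196–197 m: −αΔT+βΔS = −(1.4 × 10⁻⁴)(+0.4)+(8.1 × 10⁻⁴)(+0.19) = 9.8 × 10⁻⁵ → stable
  197–242 m: −αΔT+βΔS = −(1.4 × 10⁻⁴)(-2.3)+(8.1 × 10⁻⁴)(+0.40) = 6.5 × 10⁻⁴ → stable
The 186–196 m interval has Δρ < 0: lighter water underlies denser water.

186–196 m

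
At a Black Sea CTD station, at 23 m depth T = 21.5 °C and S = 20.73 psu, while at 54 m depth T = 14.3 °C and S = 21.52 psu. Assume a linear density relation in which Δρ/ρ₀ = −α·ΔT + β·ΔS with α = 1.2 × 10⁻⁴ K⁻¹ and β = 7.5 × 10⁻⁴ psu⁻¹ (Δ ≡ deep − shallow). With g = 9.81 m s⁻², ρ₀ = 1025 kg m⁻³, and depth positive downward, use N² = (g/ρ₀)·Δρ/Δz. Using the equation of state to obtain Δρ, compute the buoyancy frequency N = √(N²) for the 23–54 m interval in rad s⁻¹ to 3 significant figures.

ΔT = -7.2 K, ΔS = +0.79 psu (deep − shallow).
Δρ/ρ₀ = −αΔT + βΔS = 8.64 × 10⁻⁴ + 5.925 × 10⁻⁴ = 1.4565 × 10⁻³, so Δρ ≈ 1.493 kg m⁻³.
N² = (g/ρ₀)·Δρ/Δz = g·(Δρ/ρ₀)/Δz = 9.81 × 1.4565 × 10⁻³ / 31 = 4.6091 × 10⁻⁴ s⁻².
N = √(4.6091 × 10⁻⁴) = 0.021469 rad s⁻¹ ≈ 0.0215 rad s⁻¹.

0.0215 rad s⁻¹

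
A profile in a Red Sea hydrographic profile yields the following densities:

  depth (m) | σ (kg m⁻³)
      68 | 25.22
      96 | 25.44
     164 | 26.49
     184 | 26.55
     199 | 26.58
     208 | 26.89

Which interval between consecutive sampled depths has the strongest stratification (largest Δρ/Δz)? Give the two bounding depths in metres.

Compute the density gradient over each adjacent pair:
  68–96 m: Δρ/Δz = 0.22/28 = 7.9 × 10⁻³ kg m⁻⁴
  96–164 m: Δρ/Δz = 1.05/68 = 0.015 kg m⁻⁴
  164–184 m: Δρ/Δz = 0.06/20 = 3.0 × 10⁻³ kg m⁻⁴
  184–199 m: Δρ/Δz = 0.03/15 = 2.0 × 10⁻³ kg m⁻⁴
  199–208 m: Δρ/Δz = 0.31/9 = 0.034 kg m⁻⁴
The largest gradient is in the 199–208 m interval — the pycnocline.

199–208 m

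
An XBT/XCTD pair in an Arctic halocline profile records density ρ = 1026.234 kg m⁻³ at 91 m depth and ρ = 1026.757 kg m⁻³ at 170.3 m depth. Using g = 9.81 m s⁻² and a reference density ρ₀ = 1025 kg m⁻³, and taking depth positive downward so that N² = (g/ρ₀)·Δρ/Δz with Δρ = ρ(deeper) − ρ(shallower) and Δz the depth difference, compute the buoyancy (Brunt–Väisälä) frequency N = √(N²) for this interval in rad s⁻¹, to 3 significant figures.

Δρ = 1026.757 − 1026.234 = 0.523 kg m⁻³ over Δz = 170.3 − 91 = 79.3 m.
N² = (9.81/1025) × (0.523/79.3) = 6.3121 × 10⁻⁵ s⁻².
N = √(6.3121 × 10⁻⁵) = 7.9449 × 10⁻³ rad s⁻¹ ≈ 7.94 × 10⁻³ rad s⁻¹.

7.94 × 10⁻³ rad s⁻¹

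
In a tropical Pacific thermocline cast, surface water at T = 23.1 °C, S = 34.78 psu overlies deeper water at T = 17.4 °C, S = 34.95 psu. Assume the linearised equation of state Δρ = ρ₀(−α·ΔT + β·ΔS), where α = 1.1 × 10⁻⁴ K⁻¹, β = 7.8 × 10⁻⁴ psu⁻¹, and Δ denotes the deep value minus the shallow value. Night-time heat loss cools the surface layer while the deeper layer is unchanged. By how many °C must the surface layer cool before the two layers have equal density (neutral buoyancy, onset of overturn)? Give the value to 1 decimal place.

6.9 °C

Neutral buoyancy requires Δρ = 0, i.e. −α(T_deep − T_surf′) + β(S_deep − S_surf) = 0.
T_surf′ = T_deep − (β/α)·ΔS = 17.4 − (7.8 × 10⁻⁴/1.1 × 10⁻⁴)·(+0.17) = 16.195 °C.
Cooling required: 23.1 − (16.195) = 6.905 °C.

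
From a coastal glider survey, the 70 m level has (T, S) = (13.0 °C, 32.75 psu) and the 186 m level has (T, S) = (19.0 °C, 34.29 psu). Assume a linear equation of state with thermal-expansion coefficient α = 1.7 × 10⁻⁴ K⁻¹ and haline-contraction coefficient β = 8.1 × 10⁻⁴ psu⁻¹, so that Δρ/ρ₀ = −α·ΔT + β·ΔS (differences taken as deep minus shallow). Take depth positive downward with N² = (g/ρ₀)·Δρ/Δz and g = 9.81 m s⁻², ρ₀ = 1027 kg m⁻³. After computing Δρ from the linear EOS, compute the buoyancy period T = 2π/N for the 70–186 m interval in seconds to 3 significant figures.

ΔT = +6.0 K, ΔS = +1.54 psu (deep − shallow).
Δρ/ρ₀ = −αΔT + βΔS = -1.02 × 10⁻³ + 1.2474 × 10⁻³ = 2.274 × 10⁻⁴, so Δρ ≈ 0.2335 kg m⁻³.
N² = (g/ρ₀)·Δρ/Δz = g·(Δρ/ρ₀)/Δz = 9.81 × 2.274 × 10⁻⁴ / 116 = 1.9231 × 10⁻⁵ s⁻².
N = √(1.9231 × 10⁻⁵) = 4.3853 × 10⁻³ rad s⁻¹ → T = 2π/N = 1.4328 × 10³ s ≈ 1.43 × 10³ s.

1.43 × 10³ s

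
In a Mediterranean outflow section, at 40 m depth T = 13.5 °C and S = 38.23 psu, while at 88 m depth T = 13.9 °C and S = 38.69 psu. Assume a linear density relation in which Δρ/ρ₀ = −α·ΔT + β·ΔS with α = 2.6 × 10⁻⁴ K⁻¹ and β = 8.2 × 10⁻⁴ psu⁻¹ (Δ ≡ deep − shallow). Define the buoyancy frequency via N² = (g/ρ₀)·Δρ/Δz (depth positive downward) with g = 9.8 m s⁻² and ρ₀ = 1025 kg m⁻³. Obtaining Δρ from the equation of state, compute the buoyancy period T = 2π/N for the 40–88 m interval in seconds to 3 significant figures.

ΔT = +0.4 K, ΔS = +0.46 psu (deep − shallow).
Δρ/ρ₀ = −αΔT + βΔS = -1.04 × 10⁻⁴ + 3.772 × 10⁻⁴ = 2.732 × 10⁻⁴, so Δρ ≈ 0.2800 kg m⁻³.
N² = (g/ρ₀)·Δρ/Δz = g·(Δρ/ρ₀)/Δz = 9.8 × 2.732 × 10⁻⁴ / 48 = 5.5778 × 10⁻⁵ s⁻².
N = √(5.5778 × 10⁻⁵) = 7.4685 × 10⁻³ rad s⁻¹ → T = 2π/N = 841.29 s ≈ 841 s.

841 s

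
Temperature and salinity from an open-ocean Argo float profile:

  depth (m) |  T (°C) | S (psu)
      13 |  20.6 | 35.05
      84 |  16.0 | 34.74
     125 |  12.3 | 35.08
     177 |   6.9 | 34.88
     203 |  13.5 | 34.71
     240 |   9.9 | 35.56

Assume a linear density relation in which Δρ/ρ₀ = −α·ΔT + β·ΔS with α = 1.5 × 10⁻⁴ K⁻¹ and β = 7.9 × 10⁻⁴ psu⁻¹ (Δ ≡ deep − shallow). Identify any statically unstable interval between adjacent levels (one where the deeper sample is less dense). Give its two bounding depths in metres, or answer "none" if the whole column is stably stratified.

177–203 m

Evaluate Δρ/ρ₀ = −αΔT + βΔS across each adjacent pair:
  13–84 m: −αΔT+βΔS = −(1.5 × 10⁻⁴)(-4.6)+(7.9 × 10⁻⁴)(-0.31) = 4.5 × 10⁻⁴ → stable
  84–125 m: −αΔT+βΔS = −(1.5 × 10⁻⁴)(-3.7)+(7.9 × 10⁻⁴)(+0.34) = 8.2 × 10⁻⁴ → stable
  125–177 m: −αΔT+βΔS = −(1.5 × 10⁻⁴)(-5.4)+(7.9 × 10⁻⁴)(-0.20) = 6.5 × 10⁻⁴ → stable
  177–203 m: −αΔT+βΔS = −(1.5 × 10⁻⁴)(+6.6)+(7.9 × 10⁻⁴)(-0.17) = -1.1 × 10⁻³ → UNSTABLE
  203–240 m: −αΔT+βΔS = −(1.5 × 10⁻⁴)(-3.6)+(7.9 × 10⁻⁴)(+0.85) = 1.2 × 10⁻³ → stable
The 177–203 m interval has Δρ < 0: lighter water underlies denser water.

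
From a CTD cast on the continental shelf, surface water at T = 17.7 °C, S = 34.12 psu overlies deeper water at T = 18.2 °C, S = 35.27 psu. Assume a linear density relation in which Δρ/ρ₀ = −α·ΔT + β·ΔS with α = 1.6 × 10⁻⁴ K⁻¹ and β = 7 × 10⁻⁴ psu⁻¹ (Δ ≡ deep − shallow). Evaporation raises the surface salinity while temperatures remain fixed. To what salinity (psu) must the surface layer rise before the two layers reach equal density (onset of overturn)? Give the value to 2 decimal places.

Neutral buoyancy requires −α(T_deep − T_surf) + β(S_deep − S_surf′) = 0.
S_surf′ = S_deep − (α/β)·ΔT = 35.27 − (1.6 × 10⁻⁴/7 × 10⁻⁴)·(+0.5) = 35.1557 psu.
Increase required: 35.1557 − 34.12 = 1.0357 psu.

35.16 psu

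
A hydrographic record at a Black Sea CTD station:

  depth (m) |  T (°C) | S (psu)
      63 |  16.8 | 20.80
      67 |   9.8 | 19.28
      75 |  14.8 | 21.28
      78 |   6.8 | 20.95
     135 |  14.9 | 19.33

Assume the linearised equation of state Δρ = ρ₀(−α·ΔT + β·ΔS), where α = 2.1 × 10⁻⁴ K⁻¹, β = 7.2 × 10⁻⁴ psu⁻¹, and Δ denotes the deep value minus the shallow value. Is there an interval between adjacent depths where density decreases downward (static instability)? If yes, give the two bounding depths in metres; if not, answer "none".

78–135 m

Evaluate Δρ/ρ₀ = −αΔT + βΔS across each adjacent pair:
  63–67 m: −αΔT+βΔS = −(2.1 × 10⁻⁴)(-7.0)+(7.2 × 10⁻⁴)(-1.52) = 3.8 × 10⁻⁴ → stable
  67–75 m: −αΔT+βΔS = −(2.1 × 10⁻⁴)(+5.0)+(7.2 × 10⁻⁴)(+2.00) = 3.9 × 10⁻⁴ → stable
  75–78 m: −αΔT+βΔS = −(2.1 × 10⁻⁴)(-8.0)+(7.2 × 10⁻⁴)(-0.33) = 1.4 × 10⁻³ → stable
  78–135 m: −αΔT+βΔS = −(2.1 × 10⁻⁴)(+8.1)+(7.2 × 10⁻⁴)(-1.62) = -2.9 × 10⁻³ → UNSTABLE
The 78–135 m interval has Δρ < 0: lighter water underlies denser water.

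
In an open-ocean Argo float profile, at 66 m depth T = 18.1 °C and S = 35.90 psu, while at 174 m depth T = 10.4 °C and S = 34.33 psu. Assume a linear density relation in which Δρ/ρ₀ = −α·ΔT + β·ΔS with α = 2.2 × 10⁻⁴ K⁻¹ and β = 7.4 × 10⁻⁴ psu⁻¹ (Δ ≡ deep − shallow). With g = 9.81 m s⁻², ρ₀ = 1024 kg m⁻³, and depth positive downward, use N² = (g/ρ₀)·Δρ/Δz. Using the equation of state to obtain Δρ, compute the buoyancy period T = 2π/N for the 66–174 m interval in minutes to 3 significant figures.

15.1 min

ΔT = -7.7 K, ΔS = -1.57 psu (deep − shallow).
Δρ/ρ₀ = −αΔT + βΔS = 1.694 × 10⁻³ − 1.1618 × 10⁻³ = 5.322 × 10⁻⁴, so Δρ ≈ 0.5450 kg m⁻³.
N² = (g/ρ₀)·Δρ/Δz = g·(Δρ/ρ₀)/Δz = 9.81 × 5.322 × 10⁻⁴ / 108 = 4.8342 × 10⁻⁵ s⁻².
N = √(4.8342 × 10⁻⁵) = 6.9528 × 10⁻³ rad s⁻¹ → T = 2π/N = 903.69 s = 15.062 min ≈ 15.1 min.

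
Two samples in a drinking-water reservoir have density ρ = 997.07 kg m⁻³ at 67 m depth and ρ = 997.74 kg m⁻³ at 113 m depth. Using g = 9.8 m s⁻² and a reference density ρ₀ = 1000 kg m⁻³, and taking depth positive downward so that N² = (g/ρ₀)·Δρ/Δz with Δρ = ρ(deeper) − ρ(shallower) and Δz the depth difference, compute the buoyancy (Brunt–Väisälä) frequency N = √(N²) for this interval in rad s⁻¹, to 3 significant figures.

Δρ = 997.74 − 997.07 = 0.67 kg m⁻³ over Δz = 113 − 67 = 46 m.
N² = (9.8/1000) × (0.67/46) = 1.4274 × 10⁻⁴ s⁻².
N = √(1.4274 × 10⁻⁴) = 0.011947 rad s⁻¹ ≈ 0.0119 rad s⁻¹.

0.0119 rad s⁻¹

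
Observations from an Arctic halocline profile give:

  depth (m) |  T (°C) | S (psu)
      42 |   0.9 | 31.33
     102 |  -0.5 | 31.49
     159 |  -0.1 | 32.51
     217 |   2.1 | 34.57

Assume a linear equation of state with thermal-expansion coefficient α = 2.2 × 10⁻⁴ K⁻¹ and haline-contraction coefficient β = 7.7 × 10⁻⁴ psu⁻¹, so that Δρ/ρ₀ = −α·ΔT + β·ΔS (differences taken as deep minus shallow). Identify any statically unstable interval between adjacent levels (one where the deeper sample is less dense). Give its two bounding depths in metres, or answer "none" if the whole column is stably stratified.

none

Evaluate Δρ/ρ₀ = −αΔT + βΔS across each adjacent pair:
  42–102 m: −αΔT+βΔS = −(2.2 × 10⁻⁴)(-1.4)+(7.7 × 10⁻⁴)(+0.16) = 4.3 × 10⁻⁴ → stable
  102–159 m: −αΔT+βΔS = −(2.2 × 10⁻⁴)(+0.4)+(7.7 × 10⁻⁴)(+1.02) = 7.0 × 10⁻⁴ → stable
  159–217 m: −αΔT+βΔS = −(2.2 × 10⁻⁴)(+2.2)+(7.7 × 10⁻⁴)(+2.06) = 1.1 × 10⁻³ → stable
Every interval has Δρ > 0: the column is stably stratified throughout.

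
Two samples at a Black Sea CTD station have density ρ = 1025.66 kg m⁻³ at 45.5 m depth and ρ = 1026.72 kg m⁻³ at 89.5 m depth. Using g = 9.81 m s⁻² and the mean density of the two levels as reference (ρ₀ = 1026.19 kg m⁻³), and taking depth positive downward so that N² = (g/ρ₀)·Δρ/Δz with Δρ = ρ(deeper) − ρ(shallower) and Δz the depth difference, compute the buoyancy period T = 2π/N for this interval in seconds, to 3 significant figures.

Δρ = 1026.72 − 1025.66 = 1.06 kg m⁻³ over Δz = 89.5 − 45.5 = 44 m.
N² = (9.81/1026.19) × (1.06/44) = 2.3030 × 10⁻⁴ s⁻².
N = √(2.3030 × 10⁻⁴) = 0.015176 rad s⁻¹, so T = 2π/N = 414.02 s ≈ 414 s.

414 s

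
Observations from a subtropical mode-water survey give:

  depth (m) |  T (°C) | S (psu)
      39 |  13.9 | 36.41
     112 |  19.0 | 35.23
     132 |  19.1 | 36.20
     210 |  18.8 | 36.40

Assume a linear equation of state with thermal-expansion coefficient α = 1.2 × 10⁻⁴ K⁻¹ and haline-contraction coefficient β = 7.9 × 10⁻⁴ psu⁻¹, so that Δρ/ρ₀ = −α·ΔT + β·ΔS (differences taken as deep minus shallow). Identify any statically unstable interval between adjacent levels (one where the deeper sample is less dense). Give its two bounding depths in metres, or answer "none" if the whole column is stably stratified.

39–112 m

Evaluate Δρ/ρ₀ = −αΔT + βΔS across each adjacent pair:
  39–112 m: −αΔT+βΔS = −(1.2 × 10⁻⁴)(+5.1)+(7.9 × 10⁻⁴)(-1.18) = -1.5 × 10⁻³ → UNSTABLE
  112–132 m: −αΔT+βΔS = −(1.2 × 10⁻⁴)(+0.1)+(7.9 × 10⁻⁴)(+0.97) = 7.5 × 10⁻⁴ → stable
  132–210 m: −αΔT+βΔS = −(1.2 × 10⁻⁴)(-0.3)+(7.9 × 10⁻⁴)(+0.20) = 1.9 × 10⁻⁴ → stable
The 39–112 m interval has Δρ < 0: lighter water underlies denser water.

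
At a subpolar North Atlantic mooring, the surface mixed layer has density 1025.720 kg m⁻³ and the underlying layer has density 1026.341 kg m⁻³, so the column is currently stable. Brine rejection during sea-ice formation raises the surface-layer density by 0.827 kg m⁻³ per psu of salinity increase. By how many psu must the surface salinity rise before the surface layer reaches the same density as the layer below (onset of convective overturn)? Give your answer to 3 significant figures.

0.751 psu

Density deficit of the surface layer: 1026.341 − 1025.720 = 0.621 kg m⁻³.
Required change = 0.621 / 0.827 = 0.751 psu.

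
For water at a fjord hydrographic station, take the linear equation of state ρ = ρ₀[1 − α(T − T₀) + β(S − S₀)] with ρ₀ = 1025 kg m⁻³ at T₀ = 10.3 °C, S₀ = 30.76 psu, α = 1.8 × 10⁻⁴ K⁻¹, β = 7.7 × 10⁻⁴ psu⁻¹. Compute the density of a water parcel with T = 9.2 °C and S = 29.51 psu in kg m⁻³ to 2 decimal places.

1024.22 kg m⁻³

T − T₀ = -1.1 K, S − S₀ = -1.25 psu.
Bracket = 1 − α·(-1.1) + β·(-1.25) = 1 + (-7.645 × 10⁻⁴) = 0.9992355.
ρ = 1025 × 0.9992355 = 1024.22 kg m⁻³.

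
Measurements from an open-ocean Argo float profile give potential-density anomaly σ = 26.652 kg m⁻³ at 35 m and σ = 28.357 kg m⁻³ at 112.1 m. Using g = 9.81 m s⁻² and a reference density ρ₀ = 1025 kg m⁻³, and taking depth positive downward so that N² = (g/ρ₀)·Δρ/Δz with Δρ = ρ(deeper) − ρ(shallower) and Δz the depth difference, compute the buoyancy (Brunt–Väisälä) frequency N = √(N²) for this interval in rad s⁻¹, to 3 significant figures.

Δρ = 1028.357 − 1026.652 = 1.705 kg m⁻³ over Δz = 112.1 − 35 = 77.1 m.
N² = (9.81/1025) × (1.705/77.1) = 2.1165 × 10⁻⁴ s⁻².
N = √(2.1165 × 10⁻⁴) = 0.014548 rad s⁻¹ ≈ 0.0145 rad s⁻¹.
A positive N² confirms static stability across the interval.

0.0145 rad s⁻¹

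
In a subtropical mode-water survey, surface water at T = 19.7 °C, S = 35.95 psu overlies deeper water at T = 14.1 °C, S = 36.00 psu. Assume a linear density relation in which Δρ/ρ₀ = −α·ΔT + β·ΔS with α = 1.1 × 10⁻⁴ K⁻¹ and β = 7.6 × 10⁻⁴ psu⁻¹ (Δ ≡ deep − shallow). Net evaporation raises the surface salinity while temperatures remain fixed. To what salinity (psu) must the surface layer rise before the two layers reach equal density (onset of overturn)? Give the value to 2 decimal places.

36.81 psu

Neutral buoyancy requires −α(T_deep − T_surf) + β(S_deep − S_surf′) = 0.
S_surf′ = S_deep − (α/β)·ΔT = 36.00 − (1.1 × 10⁻⁴/7.6 × 10⁻⁴)·(-5.6) = 36.8105 psu.
Increase required: 36.8105 − 35.95 = 0.8605 psu.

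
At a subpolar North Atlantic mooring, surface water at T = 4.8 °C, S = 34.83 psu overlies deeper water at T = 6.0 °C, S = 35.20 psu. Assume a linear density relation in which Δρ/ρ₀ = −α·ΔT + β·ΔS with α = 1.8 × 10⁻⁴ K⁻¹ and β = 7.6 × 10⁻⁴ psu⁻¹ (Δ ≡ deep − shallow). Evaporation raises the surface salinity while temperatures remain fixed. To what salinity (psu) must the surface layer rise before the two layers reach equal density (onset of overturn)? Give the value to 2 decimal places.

34.92 psu

Neutral buoyancy requires −α(T_deep − T_surf) + β(S_deep − S_surf′) = 0.
S_surf′ = S_deep − (α/β)·ΔT = 35.20 − (1.8 × 10⁻⁴/7.6 × 10⁻⁴)·(+1.2) = 34.9158 psu.
Increase required: 34.9158 − 34.83 = 0.0858 psu.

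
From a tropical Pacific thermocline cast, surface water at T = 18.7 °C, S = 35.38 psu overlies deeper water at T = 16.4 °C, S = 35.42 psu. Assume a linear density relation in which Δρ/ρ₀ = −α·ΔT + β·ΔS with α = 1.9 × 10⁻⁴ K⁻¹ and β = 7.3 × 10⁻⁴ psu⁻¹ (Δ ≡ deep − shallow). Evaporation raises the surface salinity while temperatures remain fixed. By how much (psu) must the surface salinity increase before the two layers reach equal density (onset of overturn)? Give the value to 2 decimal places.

0.64 psu

Neutral buoyancy requires −α(T_deep − T_surf) + β(S_deep − S_surf′) = 0.
S_surf′ = S_deep − (α/β)·ΔT = 35.42 − (1.9 × 10⁻⁴/7.3 × 10⁻⁴)·(-2.3) = 36.0186 psu.
Increase required: 36.0186 − 35.38 = 0.6386 psu.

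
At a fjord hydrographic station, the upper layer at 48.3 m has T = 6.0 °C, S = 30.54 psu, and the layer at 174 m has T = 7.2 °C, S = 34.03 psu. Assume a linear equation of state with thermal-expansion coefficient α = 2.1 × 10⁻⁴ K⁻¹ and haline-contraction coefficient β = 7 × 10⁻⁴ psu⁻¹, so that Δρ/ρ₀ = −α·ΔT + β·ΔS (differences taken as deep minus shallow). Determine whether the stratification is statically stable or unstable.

stable

ΔT = 7.2 − 6.0 = +1.2 K and ΔS = 34.03 − 30.54 = +3.49 psu (deep − shallow).
−αΔT = -2.52 × 10⁻⁴; βΔS = 2.443 × 10⁻³; sum Δρ/ρ₀ = 2.191 × 10⁻³.
Δρ/ρ₀ > 0, so Δρ > 0: deeper water is denser → statically stable.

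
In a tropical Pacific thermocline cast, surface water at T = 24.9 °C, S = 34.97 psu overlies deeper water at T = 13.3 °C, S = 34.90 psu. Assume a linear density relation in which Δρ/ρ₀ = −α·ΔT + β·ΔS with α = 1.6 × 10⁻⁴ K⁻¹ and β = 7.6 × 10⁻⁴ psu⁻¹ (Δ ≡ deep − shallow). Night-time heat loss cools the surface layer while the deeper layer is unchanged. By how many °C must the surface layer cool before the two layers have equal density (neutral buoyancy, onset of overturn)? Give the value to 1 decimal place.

Neutral buoyancy requires Δρ = 0, i.e. −α(T_deep − T_surf′) + β(S_deep − S_surf) = 0.
T_surf′ = T_deep − (β/α)·ΔS = 13.3 − (7.6 × 10⁻⁴/1.6 × 10⁻⁴)·(-0.07) = 13.633 °C.
Cooling required: 24.9 − (13.633) = 11.267 °C.

11.3 °C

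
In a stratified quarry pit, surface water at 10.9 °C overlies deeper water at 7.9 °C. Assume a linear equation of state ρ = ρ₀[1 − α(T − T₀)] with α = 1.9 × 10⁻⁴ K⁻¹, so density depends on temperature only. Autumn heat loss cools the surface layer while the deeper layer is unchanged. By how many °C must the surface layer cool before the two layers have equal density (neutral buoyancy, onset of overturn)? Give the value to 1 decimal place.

With temperature the only control, equal density requires T_surf′ = T_deep.
T_surf′ = 7.9 °C.
Cooling required: 10.9 − 7.9 = 3.0 °C.

3.0 °C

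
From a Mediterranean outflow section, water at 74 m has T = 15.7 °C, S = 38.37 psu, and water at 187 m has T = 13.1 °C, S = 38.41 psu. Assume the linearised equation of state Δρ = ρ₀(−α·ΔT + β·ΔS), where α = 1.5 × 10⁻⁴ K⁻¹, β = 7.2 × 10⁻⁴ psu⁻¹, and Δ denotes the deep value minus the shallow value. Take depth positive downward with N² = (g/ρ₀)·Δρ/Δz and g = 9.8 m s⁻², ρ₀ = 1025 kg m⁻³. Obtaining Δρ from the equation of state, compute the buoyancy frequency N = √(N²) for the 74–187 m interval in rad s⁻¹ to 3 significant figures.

ΔT = -2.6 K, ΔS = +0.04 psu (deep − shallow).
Δρ/ρ₀ = −αΔT + βΔS = 3.90 × 10⁻⁴ + 2.88 × 10⁻⁵ = 4.188 × 10⁻⁴, so Δρ ≈ 0.4293 kg m⁻³.
N² = (g/ρ₀)·Δρ/Δz = g·(Δρ/ρ₀)/Δz = 9.8 × 4.188 × 10⁻⁴ / 113 = 3.6321 × 10⁻⁵ s⁻².
N = √(3.6321 × 10⁻⁵) = 6.0267 × 10⁻³ rad s⁻¹ ≈ 6.03 × 10⁻³ rad s⁻¹.

6.03 × 10⁻³ rad s⁻¹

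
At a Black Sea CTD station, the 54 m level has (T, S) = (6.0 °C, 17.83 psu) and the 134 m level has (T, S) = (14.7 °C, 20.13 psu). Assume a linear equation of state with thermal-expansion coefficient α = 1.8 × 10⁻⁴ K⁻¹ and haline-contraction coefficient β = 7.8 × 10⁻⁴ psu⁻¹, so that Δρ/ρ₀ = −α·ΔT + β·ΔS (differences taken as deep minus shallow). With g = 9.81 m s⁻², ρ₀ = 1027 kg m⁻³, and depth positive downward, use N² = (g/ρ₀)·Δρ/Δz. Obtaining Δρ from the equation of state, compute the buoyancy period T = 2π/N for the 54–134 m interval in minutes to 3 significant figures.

19.8 min

ΔT = +8.7 K, ΔS = +2.30 psu (deep − shallow).
Δρ/ρ₀ = −αΔT + βΔS = -1.566 × 10⁻³ + 1.794 × 10⁻³ = 2.28 × 10⁻⁴, so Δρ ≈ 0.2342 kg m⁻³.
N² = (g/ρ₀)·Δρ/Δz = g·(Δρ/ρ₀)/Δz = 9.81 × 2.28 × 10⁻⁴ / 80 = 2.7958 × 10⁻⁵ s⁻².
N = √(2.7958 × 10⁻⁵) = 5.2875 × 10⁻³ rad s⁻¹ → T = 2π/N = 1.1883 × 10³ s = 19.805 min ≈ 19.8 min.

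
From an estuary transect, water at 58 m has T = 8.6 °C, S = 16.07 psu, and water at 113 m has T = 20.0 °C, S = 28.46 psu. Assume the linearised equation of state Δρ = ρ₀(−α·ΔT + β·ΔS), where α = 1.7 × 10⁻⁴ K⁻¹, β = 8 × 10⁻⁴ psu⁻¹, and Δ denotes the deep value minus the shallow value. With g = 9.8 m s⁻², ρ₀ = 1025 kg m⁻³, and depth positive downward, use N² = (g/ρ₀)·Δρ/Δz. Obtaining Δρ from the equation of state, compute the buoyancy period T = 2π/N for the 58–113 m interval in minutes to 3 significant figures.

2.78 min

ΔT = +11.4 K, ΔS = +12.39 psu (deep − shallow).
Δρ/ρ₀ = −αΔT + βΔS = -1.938 × 10⁻³ + 9.912 × 10⁻³ = 7.974 × 10⁻³, so Δρ ≈ 8.173 kg m⁻³.
N² = (g/ρ₀)·Δρ/Δz = g·(Δρ/ρ₀)/Δz = 9.8 × 7.974 × 10⁻³ / 55 = 1.4208 × 10⁻³ s⁻².
N = √(1.4208 × 10⁻³) = 0.037694 rad s⁻¹ → T = 2π/N = 166.69 s = 2.7782 min ≈ 2.78 min.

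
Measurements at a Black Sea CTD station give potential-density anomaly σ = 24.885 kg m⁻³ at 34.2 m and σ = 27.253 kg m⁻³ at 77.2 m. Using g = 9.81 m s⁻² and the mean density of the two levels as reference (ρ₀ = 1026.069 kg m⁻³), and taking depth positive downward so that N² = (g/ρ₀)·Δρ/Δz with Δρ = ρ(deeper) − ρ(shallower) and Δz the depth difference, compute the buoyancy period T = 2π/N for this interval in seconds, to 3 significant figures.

Δρ = 1027.253 − 1024.885 = 2.368 kg m⁻³ over Δz = 77.2 − 34.2 = 43 m.
N² = (9.81/1026.069) × (2.368/43) = 5.2651 × 10⁻⁴ s⁻².
N = √(5.2651 × 10⁻⁴) = 0.022946 rad s⁻¹, so T = 2π/N = 273.82 s ≈ 274 s.

274 s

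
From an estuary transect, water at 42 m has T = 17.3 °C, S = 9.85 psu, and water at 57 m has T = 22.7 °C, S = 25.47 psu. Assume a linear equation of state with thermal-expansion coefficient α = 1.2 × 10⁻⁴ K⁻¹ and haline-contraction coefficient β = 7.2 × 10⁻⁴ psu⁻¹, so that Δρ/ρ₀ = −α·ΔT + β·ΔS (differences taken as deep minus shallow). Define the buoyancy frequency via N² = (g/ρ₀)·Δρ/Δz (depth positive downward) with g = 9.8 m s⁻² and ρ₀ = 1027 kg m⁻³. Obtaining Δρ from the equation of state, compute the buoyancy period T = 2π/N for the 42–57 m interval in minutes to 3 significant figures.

ΔT = +5.4 K, ΔS = +15.62 psu (deep − shallow).
Δρ/ρ₀ = −αΔT + βΔS = -6.48 × 10⁻⁴ + 0.0112464 = 0.0105984, so Δρ ≈ 10.88 kg m⁻³.
N² = (g/ρ₀)·Δρ/Δz = g·(Δρ/ρ₀)/Δz = 9.8 × 0.0105984 / 15 = 6.9243 × 10⁻³ s⁻².
N = √(6.9243 × 10⁻³) = 0.083212 rad s⁻¹ → T = 2π/N = 75.508 s = 1.2585 min ≈ 1.26 min.

1.26 min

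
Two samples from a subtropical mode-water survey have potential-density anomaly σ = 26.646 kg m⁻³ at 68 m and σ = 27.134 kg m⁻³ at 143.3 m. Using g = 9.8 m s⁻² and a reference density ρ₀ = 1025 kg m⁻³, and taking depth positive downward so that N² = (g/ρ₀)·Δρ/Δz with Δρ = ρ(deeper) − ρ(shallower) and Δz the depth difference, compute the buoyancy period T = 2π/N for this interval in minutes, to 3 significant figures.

13.3 min

Δρ = 1027.134 − 1026.646 = 0.488 kg m⁻³ over Δz = 143.3 − 68 = 75.3 m.
N² = (9.8/1025) × (0.488/75.3) = 6.1962 × 10⁻⁵ s⁻².
N = √(6.1962 × 10⁻⁵) = 7.8716 × 10⁻³ rad s⁻¹, so T = 2π/N = 798.21 s = 13.304 min ≈ 13.3 min.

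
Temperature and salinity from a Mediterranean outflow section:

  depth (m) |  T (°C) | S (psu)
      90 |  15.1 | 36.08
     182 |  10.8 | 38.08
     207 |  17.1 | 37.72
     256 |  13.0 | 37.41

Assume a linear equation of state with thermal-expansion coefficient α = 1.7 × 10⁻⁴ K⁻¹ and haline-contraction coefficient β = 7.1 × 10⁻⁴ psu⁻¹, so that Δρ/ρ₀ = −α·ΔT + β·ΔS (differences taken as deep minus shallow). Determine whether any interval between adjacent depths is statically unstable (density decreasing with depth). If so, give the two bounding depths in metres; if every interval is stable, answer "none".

Evaluate Δρ/ρ₀ = −αΔT + βΔS across each adjacent pair:
  90–182 m: −αΔT+βΔS = −(1.7 × 10⁻⁴)(-4.3)+(7.1 × 10⁻⁴)(+2.00) = 2.2 × 10⁻³ → stable
  182–207 m: −αΔT+βΔS = −(1.7 × 10⁻⁴)(+6.3)+(7.1 × 10⁻⁴)(-0.36) = -1.3 × 10⁻³ → UNSTABLE
  207–256 m: −αΔT+βΔS = −(1.7 × 10⁻⁴)(-4.1)+(7.1 × 10⁻⁴)(-0.31) = 4.8 × 10⁻⁴ → stable
The 182–207 m interval has Δρ < 0: lighter water underlies denser water.

182–207 m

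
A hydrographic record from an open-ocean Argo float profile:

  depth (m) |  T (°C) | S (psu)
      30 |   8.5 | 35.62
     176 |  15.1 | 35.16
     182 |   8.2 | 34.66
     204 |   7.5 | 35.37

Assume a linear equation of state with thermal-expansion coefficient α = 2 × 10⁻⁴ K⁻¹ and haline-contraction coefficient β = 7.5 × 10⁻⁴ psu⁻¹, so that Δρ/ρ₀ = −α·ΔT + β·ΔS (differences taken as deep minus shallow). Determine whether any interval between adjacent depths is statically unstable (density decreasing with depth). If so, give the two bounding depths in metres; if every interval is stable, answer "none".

Evaluate Δρ/ρ₀ = −αΔT + βΔS across each adjacent pair:
  30–176 m: −αΔT+βΔS = −(2 × 10⁻⁴)(+6.6)+(7.5 × 10⁻⁴)(-0.46) = -1.7 × 10⁻³ → UNSTABLE
  176–182 m: −αΔT+βΔS = −(2 × 10⁻⁴)(-6.9)+(7.5 × 10⁻⁴)(-0.50) = 1.0 × 10⁻³ → stable
  182–204 m: −αΔT+βΔS = −(2 × 10⁻⁴)(-0.7)+(7.5 × 10⁻⁴)(+0.71) = 6.7 × 10⁻⁴ → stable
The 30–176 m interval has Δρ < 0: lighter water underlies denser water.

30–176 m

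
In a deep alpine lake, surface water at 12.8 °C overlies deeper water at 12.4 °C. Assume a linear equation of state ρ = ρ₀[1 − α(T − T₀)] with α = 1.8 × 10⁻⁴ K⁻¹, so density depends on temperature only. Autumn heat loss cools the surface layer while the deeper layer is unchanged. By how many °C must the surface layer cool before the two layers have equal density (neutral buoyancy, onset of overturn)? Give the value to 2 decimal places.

0.40 °C

With temperature the only control, equal density requires T_surf′ = T_deep.
T_surf′ = 12.4 °C.
Cooling required: 12.8 − 12.4 = 0.40 °C.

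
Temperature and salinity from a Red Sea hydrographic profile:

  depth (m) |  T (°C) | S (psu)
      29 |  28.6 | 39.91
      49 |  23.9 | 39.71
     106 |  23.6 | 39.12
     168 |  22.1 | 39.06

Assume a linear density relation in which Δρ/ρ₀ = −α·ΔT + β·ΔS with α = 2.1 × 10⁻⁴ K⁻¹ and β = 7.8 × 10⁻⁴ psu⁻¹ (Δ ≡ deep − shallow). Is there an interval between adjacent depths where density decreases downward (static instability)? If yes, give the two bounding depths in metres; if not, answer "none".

Evaluate Δρ/ρ₀ = −αΔT + βΔS across each adjacent pair:
  29–49 m: −αΔT+βΔS = −(2.1 × 10⁻⁴)(-4.7)+(7.8 × 10⁻⁴)(-0.20) = 8.3 × 10⁻⁴ → stable
  49–106 m: −αΔT+βΔS = −(2.1 × 10⁻⁴)(-0.3)+(7.8 × 10⁻⁴)(-0.59) = -4.0 × 10⁻⁴ → UNSTABLE
  106–168 m: −αΔT+βΔS = −(2.1 × 10⁻⁴)(-1.5)+(7.8 × 10⁻⁴)(-0.06) = 2.7 × 10⁻⁴ → stable
The 49–106 m interval has Δρ < 0: lighter water underlies denser water.

49–106 m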